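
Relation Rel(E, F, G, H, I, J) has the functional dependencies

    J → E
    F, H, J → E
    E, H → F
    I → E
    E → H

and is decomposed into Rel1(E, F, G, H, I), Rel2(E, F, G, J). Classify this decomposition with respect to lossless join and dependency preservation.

lossy but dependency-preserving

Lossless test: (E, F, G)⁺ = {E, F, G, H}, which is a superkey of neither fragment — lossy.
Dependency preservation: F, H, J → E is not contained in any single fragment, but the restricted closure of its left-hand side across the fragments still reaches the right-hand side; the remaining FDs each lie inside some fragment. All dependencies are preserved.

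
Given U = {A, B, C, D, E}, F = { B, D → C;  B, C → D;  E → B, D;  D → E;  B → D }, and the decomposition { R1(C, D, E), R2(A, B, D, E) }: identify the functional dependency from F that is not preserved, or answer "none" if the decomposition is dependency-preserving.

B, D → C: restricted closure across fragments reaches C.
B, C → D: restricted closure across fragments reaches D.
E → B, D lies within R2.
D → E lies within R1.
B → D lies within R2.
Every dependency is enforceable on the fragments, so the decomposition is dependency-preserving.

none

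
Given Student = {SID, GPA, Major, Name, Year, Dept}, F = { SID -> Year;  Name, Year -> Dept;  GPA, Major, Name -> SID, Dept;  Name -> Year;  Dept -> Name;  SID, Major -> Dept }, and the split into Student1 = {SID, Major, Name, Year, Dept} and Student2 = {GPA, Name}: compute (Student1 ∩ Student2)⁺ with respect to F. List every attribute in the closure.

Name, Year, Dept

Student1 ∩ Student2 = {Name}.
Name → Year applies, adding Year
Name, Year → Dept applies, adding Dept
Closure: {Name, Year, Dept}.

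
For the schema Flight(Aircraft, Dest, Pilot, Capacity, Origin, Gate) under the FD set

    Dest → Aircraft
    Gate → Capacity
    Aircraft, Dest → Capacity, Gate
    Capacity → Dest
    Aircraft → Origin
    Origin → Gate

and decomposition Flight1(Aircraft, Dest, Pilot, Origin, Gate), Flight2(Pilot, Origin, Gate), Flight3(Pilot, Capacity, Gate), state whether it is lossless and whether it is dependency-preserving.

lossless and dependency-preserving

Lossless test (chase): Rows 1 and 2 agree on Gate; apply Gate→Capacity and equate their Capacity entries. Rows 1 and 3 agree on Gate; apply Gate→Capacity and equate their Capacity entries. Rows 1 and 2 agree on Capacity; apply Capacity→Dest and equate their Dest entries. Rows 1 and 3 agree on Capacity; apply Capacity→Dest and equate their Dest entries. Rows 1 and 2 agree on Dest; apply Dest→Aircraft and equate their Aircraft entries. Rows 1 and 3 agree on Dest; apply Dest→Aircraft and equate their Aircraft entries. Rows 1 and 3 agree on Aircraft; apply Aircraft→Origin and equate their Origin entries. Row 1 is now all distinguished symbols — the join is lossless.
Dependency preservation: Aircraft, Dest → Capacity, Gate; Capacity → Dest are not contained in any single fragment, but the restricted closure of each left-hand side across the fragments still reaches the right-hand side; the remaining FDs each lie inside some fragment. All dependencies are preserved.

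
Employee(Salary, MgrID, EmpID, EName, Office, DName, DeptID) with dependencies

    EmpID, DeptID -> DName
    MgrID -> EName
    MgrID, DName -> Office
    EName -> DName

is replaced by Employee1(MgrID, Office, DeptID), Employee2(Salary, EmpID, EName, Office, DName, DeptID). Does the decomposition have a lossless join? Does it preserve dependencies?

Lossless test: (Office, DeptID)⁺ = {Office, DeptID}, which is a superkey of neither fragment — lossy.
Dependency preservation: the restricted closure of {MgrID} across the fragments never reaches {EName}, so MgrID → EName cannot be enforced without a join — not preserved.

lossy and not dependency-preserving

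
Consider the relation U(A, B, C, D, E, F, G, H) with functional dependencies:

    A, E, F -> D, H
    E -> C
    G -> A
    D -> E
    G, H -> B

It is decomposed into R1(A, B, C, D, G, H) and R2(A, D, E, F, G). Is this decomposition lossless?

No

Common attributes: R1 ∩ R2 = {A, D, G}.
Closure of {A, D, G}: D → E applies, adding E; E → C applies, adding C. So (A, D, G)⁺ = {A, C, D, E, G}.
The closure contains neither all of R1 = {A, B, C, D, G, H} nor all of R2 = {A, D, E, F, G}, so the common attributes are not a superkey of either fragment. The join is lossy.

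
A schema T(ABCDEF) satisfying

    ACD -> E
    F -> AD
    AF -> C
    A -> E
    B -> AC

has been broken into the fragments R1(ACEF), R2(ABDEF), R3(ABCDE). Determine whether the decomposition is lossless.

Yes

Chase test. Columns are ABCDEF; row i has aⱼ where attribute j ∈ Ri, else bᵢⱼ.
Initial tableau (one row per fragment):
  row 1: a1 b12 a3 b14 a5 a6
  row 2: a1 a2 b23 a4 a5 a6
  row 3: a1 a2 a3 a4 a5 b36
Rows 1 and 2 agree on F; apply F→AD and equate their AD entries.
Rows 1 and 2 agree on AF; apply AF→C and equate their C entries.
Row 2 is now all distinguished symbols — the join is lossless.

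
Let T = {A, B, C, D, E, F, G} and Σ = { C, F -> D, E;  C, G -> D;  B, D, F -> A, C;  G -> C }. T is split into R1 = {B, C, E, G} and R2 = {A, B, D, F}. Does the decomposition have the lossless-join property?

Common attributes: R1 ∩ R2 = {B}.
No dependency enlarges {B}, so (B)⁺ = {B}.
The closure contains neither all of R1 = {B, C, E, G} nor all of R2 = {A, B, D, F}, so the common attributes are not a superkey of either fragment. The join is lossy.

No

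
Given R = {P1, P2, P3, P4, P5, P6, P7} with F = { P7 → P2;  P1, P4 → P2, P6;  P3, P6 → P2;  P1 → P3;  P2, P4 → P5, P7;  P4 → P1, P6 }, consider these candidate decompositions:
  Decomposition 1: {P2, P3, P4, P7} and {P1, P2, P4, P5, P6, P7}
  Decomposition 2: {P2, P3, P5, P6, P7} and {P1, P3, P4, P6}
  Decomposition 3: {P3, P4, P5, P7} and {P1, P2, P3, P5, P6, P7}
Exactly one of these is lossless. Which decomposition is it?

Decomposition 1

Decomposition 1: common = {P2, P4, P7}, closure = {P1, P2, P3, P4, P5, P6, P7} → lossless.
Decomposition 2: common = {P3, P6}, closure = {P2, P3, P6} → lossy.
Decomposition 3: common = {P3, P5, P7}, closure = {P2, P3, P5, P7} → lossy.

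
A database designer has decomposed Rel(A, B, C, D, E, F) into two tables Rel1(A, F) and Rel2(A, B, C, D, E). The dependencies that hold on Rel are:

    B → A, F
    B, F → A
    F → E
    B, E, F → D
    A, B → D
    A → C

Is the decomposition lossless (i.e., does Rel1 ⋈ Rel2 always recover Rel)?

Common attributes: Rel1 ∩ Rel2 = {A}.
Closure of {A}: A → C applies, adding C. So (A)⁺ = {A, C}.
The closure contains neither all of Rel1 = {A, F} nor all of Rel2 = {A, B, C, D, E}, so the common attributes are not a superkey of either fragment. The join is lossy.

No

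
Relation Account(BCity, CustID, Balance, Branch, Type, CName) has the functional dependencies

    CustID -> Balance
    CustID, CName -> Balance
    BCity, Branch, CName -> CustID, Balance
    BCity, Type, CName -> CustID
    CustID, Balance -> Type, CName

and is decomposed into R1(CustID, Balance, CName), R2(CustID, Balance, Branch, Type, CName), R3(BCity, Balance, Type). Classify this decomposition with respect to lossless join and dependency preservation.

lossy and not dependency-preserving

Lossless test (chase): Rows 1 and 2 agree on CustID, Balance; apply CustID, Balance→Type, CName and equate their Type, CName entries. No row becomes fully distinguished — the join is lossy.
Dependency preservation: the restricted closure of {BCity, Branch, CName} across the fragments never reaches {CustID, Balance}, so BCity, Branch, CName → CustID, Balance cannot be enforced without a join — not preserved.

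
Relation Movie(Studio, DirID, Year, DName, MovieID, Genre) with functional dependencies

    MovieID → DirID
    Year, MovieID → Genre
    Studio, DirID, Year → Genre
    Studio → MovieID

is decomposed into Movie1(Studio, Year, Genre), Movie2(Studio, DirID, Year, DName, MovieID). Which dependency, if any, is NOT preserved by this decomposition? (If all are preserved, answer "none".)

Check Year, MovieID → Genre: no single fragment contains all of {Year, MovieID, Genre}, and the restricted closure of {Year, MovieID} across the fragments never reaches {Genre}.
MovieID → DirID is preserved.
Studio, DirID, Year → Genre is preserved.
Studio → MovieID is preserved.

Year, MovieID → Genre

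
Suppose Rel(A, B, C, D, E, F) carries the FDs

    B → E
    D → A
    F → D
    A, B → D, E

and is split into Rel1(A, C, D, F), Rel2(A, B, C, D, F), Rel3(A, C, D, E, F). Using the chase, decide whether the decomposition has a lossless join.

Chase test. Columns are A, B, C, D, E, F; row i has aⱼ where attribute j ∈ Reli, else bᵢⱼ.
Initial tableau (one row per fragment):
  row 1: a1 b12 a3 a4 b15 a6
  row 2: a1 a2 a3 a4 b25 a6
  row 3: a1 b32 a3 a4 a5 a6
No row becomes fully distinguished — the join is lossy.

No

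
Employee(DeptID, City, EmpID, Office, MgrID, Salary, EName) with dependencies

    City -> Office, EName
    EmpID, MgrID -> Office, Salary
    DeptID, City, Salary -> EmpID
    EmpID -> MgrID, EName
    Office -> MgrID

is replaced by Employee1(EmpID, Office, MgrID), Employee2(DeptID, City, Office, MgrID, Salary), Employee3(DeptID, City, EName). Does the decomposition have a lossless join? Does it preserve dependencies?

Lossless test (chase): Rows 2 and 3 agree on City; apply City→Office, EName and equate their Office, EName entries. Rows 1 and 3 agree on Office; apply Office→MgrID and equate their MgrID entries. No row becomes fully distinguished — the join is lossy.
Dependency preservation: the restricted closure of {EmpID, MgrID} across the fragments never reaches {Office, Salary}, so EmpID, MgrID → Office, Salary cannot be enforced without a join — not preserved.

lossy and not dependency-preserving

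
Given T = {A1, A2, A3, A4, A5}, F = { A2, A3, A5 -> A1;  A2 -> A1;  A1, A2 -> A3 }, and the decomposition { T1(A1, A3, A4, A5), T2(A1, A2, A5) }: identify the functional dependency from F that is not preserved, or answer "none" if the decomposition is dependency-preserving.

A1, A2 -> A3

Check A1, A2 → A3: no single fragment contains all of {A1, A2, A3}, and the restricted closure of {A1, A2} across the fragments never reaches {A3}.
A2, A3, A5 → A1 is preserved.
A2 → A1 is preserved.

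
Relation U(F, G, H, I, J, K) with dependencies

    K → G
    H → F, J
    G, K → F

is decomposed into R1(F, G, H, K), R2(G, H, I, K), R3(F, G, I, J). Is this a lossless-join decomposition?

No

Chase test. Columns are F, G, H, I, J, K; row i has aⱼ where attribute j ∈ Ri, else bᵢⱼ.
Initial tableau (one row per fragment):
  row 1: a1 a2 a3 b14 b15 a6
  row 2: b21 a2 a3 a4 b25 a6
  row 3: a1 a2 b33 a4 a5 b36
Rows 1 and 2 agree on H; apply H→F, J and equate their F, J entries.
No row becomes fully distinguished — the join is lossy.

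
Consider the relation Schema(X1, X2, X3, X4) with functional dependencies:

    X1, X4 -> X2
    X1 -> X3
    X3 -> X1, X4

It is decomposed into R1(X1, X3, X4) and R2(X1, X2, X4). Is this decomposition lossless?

Common attributes: R1 ∩ R2 = {X1, X4}.
Closure of {X1, X4}: X1, X4 → X2 applies, adding X2; X1 → X3 applies, adding X3. So (X1, X4)⁺ = {X1, X2, X3, X4}.
This closure contains every attribute of R1, so R1 ∩ R2 → R1. The join is lossless.

Yes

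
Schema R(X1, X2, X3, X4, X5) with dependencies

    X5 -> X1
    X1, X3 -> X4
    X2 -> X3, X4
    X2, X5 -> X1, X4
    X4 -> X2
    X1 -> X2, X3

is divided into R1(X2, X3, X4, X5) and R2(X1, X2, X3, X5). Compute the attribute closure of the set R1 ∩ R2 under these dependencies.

R1 ∩ R2 = {X2, X3, X5}.
X5 → X1 applies, adding X1
X1, X3 → X4 applies, adding X4
Closure: {X1, X2, X3, X4, X5}.

X1, X2, X3, X4, X5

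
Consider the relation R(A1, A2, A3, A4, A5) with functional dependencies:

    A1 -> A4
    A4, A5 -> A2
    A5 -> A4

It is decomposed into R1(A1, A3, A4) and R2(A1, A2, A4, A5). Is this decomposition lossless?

No

Common attributes: R1 ∩ R2 = {A1, A4}.
No dependency enlarges {A1, A4}, so (A1, A4)⁺ = {A1, A4}.
The closure contains neither all of R1 = {A1, A3, A4} nor all of R2 = {A1, A2, A4, A5}, so the common attributes are not a superkey of either fragment. The join is lossy.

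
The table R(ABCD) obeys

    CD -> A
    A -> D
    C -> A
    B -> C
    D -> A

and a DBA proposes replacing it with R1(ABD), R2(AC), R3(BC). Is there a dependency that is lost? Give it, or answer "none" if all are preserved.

CD → A: restricted closure across fragments reaches A.
A → D lies within R1.
C → A lies within R2.
B → C lies within R3.
D → A lies within R1.
Every dependency is enforceable on the fragments, so the decomposition is dependency-preserving.

none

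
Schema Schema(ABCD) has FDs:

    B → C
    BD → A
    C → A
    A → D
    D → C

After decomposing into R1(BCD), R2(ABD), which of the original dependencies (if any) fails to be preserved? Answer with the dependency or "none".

B → C lies within R1.
BD → A lies within R2.
C → A: restricted closure across fragments reaches A.
A → D lies within R2.
D → C lies within R1.
Every dependency is enforceable on the fragments, so the decomposition is dependency-preserving.

none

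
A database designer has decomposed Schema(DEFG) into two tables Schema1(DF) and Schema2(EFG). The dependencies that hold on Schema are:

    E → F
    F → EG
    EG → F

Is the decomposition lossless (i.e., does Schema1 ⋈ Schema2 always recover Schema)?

Yes

Common attributes: Schema1 ∩ Schema2 = {F}.
Closure of {F}: F → EG applies, adding EG. So (F)⁺ = {EFG}.
This closure contains every attribute of Schema2, so Schema1 ∩ Schema2 → Schema2. The join is lossless.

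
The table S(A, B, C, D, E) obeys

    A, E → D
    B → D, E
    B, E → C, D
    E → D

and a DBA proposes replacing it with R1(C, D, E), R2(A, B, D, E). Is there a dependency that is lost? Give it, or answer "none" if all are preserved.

Check B, E → C, D: no single fragment contains all of {B, C, D, E}, and the restricted closure of {B, E} across the fragments never reaches {C, D}.
A, E → D is preserved.
B → D, E is preserved.
E → D is preserved.

B, E → C, D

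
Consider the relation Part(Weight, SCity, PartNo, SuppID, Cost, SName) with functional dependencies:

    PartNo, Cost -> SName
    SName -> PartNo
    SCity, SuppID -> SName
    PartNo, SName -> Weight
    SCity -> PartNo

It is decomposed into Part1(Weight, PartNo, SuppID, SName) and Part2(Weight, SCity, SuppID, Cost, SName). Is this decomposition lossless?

Common attributes: Part1 ∩ Part2 = {Weight, SuppID, SName}.
Closure of {Weight, SuppID, SName}: SName → PartNo applies, adding PartNo. So (Weight, SuppID, SName)⁺ = {Weight, PartNo, SuppID, SName}.
This closure contains every attribute of Part1, so Part1 ∩ Part2 → Part1. The join is lossless.

Yes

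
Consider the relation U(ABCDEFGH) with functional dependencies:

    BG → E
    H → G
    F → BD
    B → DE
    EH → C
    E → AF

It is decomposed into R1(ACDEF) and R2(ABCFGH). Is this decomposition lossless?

Yes

Common attributes: R1 ∩ R2 = {ACF}.
Closure of {ACF}: F → BD applies, adding BD; B → DE applies, adding E. So (ACF)⁺ = {ABCDEF}.
This closure contains every attribute of R1, so R1 ∩ R2 → R1. The join is lossless.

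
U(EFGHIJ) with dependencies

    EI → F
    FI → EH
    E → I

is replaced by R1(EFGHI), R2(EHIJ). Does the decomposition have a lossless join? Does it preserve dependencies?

Lossless test: (EHI)⁺ = {EFHI}, which is a superkey of neither fragment — lossy.
Dependency preservation: every FD's attributes lie within a single fragment, so each can be enforced locally — preserved.

lossy but dependency-preserving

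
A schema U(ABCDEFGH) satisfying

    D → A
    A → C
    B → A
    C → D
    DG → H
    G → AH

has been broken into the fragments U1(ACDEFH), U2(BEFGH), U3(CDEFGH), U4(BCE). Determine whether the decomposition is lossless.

Chase test. Columns are ABCDEFGH; row i has aⱼ where attribute j ∈ Ui, else bᵢⱼ.
Initial tableau (one row per fragment):
  row 1: a1 b12 a3 a4 a5 a6 b17 a8
  row 2: b21 a2 b23 b24 a5 a6 a7 a8
  row 3: b31 b32 a3 a4 a5 a6 a7 a8
  row 4: b41 a2 a3 b44 a5 b46 b47 b48
Rows 1 and 3 agree on D; apply D→A and equate their A entries.
Rows 2 and 4 agree on B; apply B→A and equate their A entries.
Rows 1 and 4 agree on C; apply C→D and equate their D entries.
Rows 2 and 3 agree on G; apply G→AH and equate their AH entries.
Rows 1 and 2 agree on A; apply A→C and equate their C entries.
Rows 1 and 2 agree on C; apply C→D and equate their D entries.
Row 2 is now all distinguished symbols — the join is lossless.

Yes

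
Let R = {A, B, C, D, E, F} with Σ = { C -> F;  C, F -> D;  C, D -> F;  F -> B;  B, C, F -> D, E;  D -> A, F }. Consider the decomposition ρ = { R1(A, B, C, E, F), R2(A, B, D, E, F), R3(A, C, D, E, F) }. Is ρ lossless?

Chase test. Columns are A, B, C, D, E, F; row i has aⱼ where attribute j ∈ Ri, else bᵢⱼ.
Initial tableau (one row per fragment):
  row 1: a1 a2 a3 b14 a5 a6
  row 2: a1 a2 b23 a4 a5 a6
  row 3: a1 b32 a3 a4 a5 a6
Rows 1 and 3 agree on C, F; apply C, F→D and equate their D entries.
Rows 1 and 3 agree on F; apply F→B and equate their B entries.
Row 1 is now all distinguished symbols — the join is lossless.

Yes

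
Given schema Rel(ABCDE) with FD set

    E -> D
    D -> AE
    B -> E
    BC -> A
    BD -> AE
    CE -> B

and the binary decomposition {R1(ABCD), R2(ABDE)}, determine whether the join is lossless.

Common attributes: R1 ∩ R2 = {ABD}.
Closure of {ABD}: D → AE applies, adding E. So (ABD)⁺ = {ABDE}.
This closure contains every attribute of R2, so R1 ∩ R2 → R2. The join is lossless.

Yes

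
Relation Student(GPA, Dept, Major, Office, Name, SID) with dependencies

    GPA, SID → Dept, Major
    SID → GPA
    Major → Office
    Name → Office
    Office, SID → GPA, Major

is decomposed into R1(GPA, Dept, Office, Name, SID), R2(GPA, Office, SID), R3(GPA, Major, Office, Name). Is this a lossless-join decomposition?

No

Chase test. Columns are GPA, Dept, Major, Office, Name, SID; row i has aⱼ where attribute j ∈ Ri, else bᵢⱼ.
Initial tableau (one row per fragment):
  row 1: a1 a2 b13 a4 a5 a6
  row 2: a1 b22 b23 a4 b25 a6
  row 3: a1 b32 a3 a4 a5 b36
Rows 1 and 2 agree on GPA, SID; apply GPA, SID→Dept, Major and equate their Dept, Major entries.
No row becomes fully distinguished — the join is lossy.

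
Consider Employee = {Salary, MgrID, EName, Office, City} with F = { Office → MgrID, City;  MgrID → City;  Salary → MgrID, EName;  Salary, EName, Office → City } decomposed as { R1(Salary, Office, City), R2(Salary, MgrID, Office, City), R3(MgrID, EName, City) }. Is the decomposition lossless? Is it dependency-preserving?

Lossless test (chase): Rows 1 and 2 agree on Office; apply Office→MgrID, City and equate their MgrID, City entries. Rows 1 and 2 agree on Salary; apply Salary→MgrID, EName and equate their MgrID, EName entries. No row becomes fully distinguished — the join is lossy.
Dependency preservation: the restricted closure of {Salary} across the fragments never reaches {MgrID, EName}, so Salary → MgrID, EName cannot be enforced without a join — not preserved.

lossy and not dependency-preserving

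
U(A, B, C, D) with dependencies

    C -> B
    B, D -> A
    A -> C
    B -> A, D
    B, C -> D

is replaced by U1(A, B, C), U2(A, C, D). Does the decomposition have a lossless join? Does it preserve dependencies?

lossless and dependency-preserving

Lossless test: (A, C)⁺ = {A, B, C, D}, which contains all of one fragment — lossless.
Dependency preservation: B, D → A; B → A, D; B, C → D are not contained in any single fragment, but the restricted closure of each left-hand side across the fragments still reaches the right-hand side; the remaining FDs each lie inside some fragment. All dependencies are preserved.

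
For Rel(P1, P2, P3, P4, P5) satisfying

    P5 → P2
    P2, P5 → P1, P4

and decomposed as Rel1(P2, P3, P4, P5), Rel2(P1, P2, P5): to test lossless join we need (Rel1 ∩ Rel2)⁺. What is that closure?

Rel1 ∩ Rel2 = {P2, P5}.
P2, P5 → P1, P4 applies, adding P1, P4
Closure: {P1, P2, P4, P5}.

P1, P2, P4, P5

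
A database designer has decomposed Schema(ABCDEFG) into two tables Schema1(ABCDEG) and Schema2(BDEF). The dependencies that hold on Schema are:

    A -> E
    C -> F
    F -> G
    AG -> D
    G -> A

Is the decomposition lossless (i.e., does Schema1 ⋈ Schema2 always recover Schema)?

Common attributes: Schema1 ∩ Schema2 = {BDE}.
No dependency enlarges {BDE}, so (BDE)⁺ = {BDE}.
The closure contains neither all of Schema1 = {ABCDEG} nor all of Schema2 = {BDEF}, so the common attributes are not a superkey of either fragment. The join is lossy.

No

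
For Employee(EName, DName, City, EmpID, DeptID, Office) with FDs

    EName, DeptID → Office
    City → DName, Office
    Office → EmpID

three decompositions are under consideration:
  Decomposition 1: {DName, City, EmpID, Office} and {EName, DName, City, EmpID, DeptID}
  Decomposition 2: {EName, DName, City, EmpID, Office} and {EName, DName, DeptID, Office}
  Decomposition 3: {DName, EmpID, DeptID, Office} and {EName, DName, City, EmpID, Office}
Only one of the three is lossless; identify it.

Decomposition 1: common = {DName, City, EmpID}, closure = {DName, City, EmpID, Office} → lossless.
Decomposition 2: common = {EName, DName, Office}, closure = {EName, DName, EmpID, Office} → lossy.
Decomposition 3: common = {DName, EmpID, Office}, closure = {DName, EmpID, Office} → lossy.

Decomposition 1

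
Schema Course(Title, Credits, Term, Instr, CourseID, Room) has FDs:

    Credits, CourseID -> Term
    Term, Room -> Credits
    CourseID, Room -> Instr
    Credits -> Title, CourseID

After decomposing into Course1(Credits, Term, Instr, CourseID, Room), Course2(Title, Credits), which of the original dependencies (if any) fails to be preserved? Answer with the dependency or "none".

none

Credits, CourseID → Term lies within Course1.
Term, Room → Credits lies within Course1.
CourseID, Room → Instr lies within Course1.
Credits → Title, CourseID: restricted closure across fragments reaches Title, CourseID.
Every dependency is enforceable on the fragments, so the decomposition is dependency-preserving.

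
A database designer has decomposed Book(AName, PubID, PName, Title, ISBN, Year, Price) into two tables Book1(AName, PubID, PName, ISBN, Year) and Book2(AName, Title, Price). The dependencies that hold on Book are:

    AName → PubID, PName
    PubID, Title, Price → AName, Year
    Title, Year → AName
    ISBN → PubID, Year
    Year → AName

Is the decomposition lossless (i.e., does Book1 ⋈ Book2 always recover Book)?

Common attributes: Book1 ∩ Book2 = {AName}.
Closure of {AName}: AName → PubID, PName applies, adding PubID, PName. So (AName)⁺ = {AName, PubID, PName}.
The closure contains neither all of Book1 = {AName, PubID, PName, ISBN, Year} nor all of Book2 = {AName, Title, Price}, so the common attributes are not a superkey of either fragment. The join is lossy.

No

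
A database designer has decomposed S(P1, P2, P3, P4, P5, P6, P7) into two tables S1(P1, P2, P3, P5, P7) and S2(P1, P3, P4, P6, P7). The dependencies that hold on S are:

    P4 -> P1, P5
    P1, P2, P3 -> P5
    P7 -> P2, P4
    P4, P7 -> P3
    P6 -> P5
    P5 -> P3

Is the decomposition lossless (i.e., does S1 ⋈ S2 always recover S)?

Yes

Common attributes: S1 ∩ S2 = {P1, P3, P7}.
Closure of {P1, P3, P7}: P7 → P2, P4 applies, adding P2, P4; P4 → P1, P5 applies, adding P5. So (P1, P3, P7)⁺ = {P1, P2, P3, P4, P5, P7}.
This closure contains every attribute of S1, so S1 ∩ S2 → S1. The join is lossless.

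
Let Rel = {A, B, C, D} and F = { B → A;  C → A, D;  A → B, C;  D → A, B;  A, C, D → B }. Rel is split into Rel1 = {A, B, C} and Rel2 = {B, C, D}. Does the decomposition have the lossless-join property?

Common attributes: Rel1 ∩ Rel2 = {B, C}.
Closure of {B, C}: B → A applies, adding A; C → A, D applies, adding D. So (B, C)⁺ = {A, B, C, D}.
This closure contains every attribute of Rel1, so Rel1 ∩ Rel2 → Rel1. The join is lossless.

Yes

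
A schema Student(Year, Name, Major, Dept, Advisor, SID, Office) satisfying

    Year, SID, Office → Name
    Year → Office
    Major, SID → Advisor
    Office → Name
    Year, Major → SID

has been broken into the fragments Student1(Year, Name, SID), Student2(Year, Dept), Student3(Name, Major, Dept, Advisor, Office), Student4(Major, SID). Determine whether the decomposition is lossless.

Chase test. Columns are Year, Name, Major, Dept, Advisor, SID, Office; row i has aⱼ where attribute j ∈ Studenti, else bᵢⱼ.
Initial tableau (one row per fragment):
  row 1: a1 a2 b13 b14 b15 a6 b17
  row 2: a1 b22 b23 a4 b25 b26 b27
  row 3: b31 a2 a3 a4 a5 b36 a7
  row 4: b41 b42 a3 b44 b45 a6 b47
Rows 1 and 2 agree on Year; apply Year→Office and equate their Office entries.
Rows 1 and 2 agree on Office; apply Office→Name and equate their Name entries.
No row becomes fully distinguished — the join is lossy.

No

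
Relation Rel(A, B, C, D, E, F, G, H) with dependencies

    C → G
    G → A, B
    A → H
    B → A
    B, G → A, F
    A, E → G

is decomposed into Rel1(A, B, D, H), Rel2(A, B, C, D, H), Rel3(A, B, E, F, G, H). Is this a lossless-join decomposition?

Chase test. Columns are A, B, C, D, E, F, G, H; row i has aⱼ where attribute j ∈ Reli, else bᵢⱼ.
Initial tableau (one row per fragment):
  row 1: a1 a2 b13 a4 b15 b16 b17 a8
  row 2: a1 a2 a3 a4 b25 b26 b27 a8
  row 3: a1 a2 b33 b34 a5 a6 a7 a8
No row becomes fully distinguished — the join is lossy.

No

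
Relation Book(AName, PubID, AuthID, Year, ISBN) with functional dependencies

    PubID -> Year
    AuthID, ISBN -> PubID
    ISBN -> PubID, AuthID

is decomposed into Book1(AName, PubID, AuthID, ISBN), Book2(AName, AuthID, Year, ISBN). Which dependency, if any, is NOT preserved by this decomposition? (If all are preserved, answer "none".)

Check PubID → Year: no single fragment contains all of {PubID, Year}, and the restricted closure of {PubID} across the fragments never reaches {Year}.
AuthID, ISBN → PubID is preserved.
ISBN → PubID, AuthID is preserved.

PubID -> Year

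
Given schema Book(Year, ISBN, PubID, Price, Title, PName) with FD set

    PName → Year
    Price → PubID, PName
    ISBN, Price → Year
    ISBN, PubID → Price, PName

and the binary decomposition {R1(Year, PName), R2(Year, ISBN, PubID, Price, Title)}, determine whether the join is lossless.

No

Common attributes: R1 ∩ R2 = {Year}.
No dependency enlarges {Year}, so (Year)⁺ = {Year}.
The closure contains neither all of R1 = {Year, PName} nor all of R2 = {Year, ISBN, PubID, Price, Title}, so the common attributes are not a superkey of either fragment. The join is lossy.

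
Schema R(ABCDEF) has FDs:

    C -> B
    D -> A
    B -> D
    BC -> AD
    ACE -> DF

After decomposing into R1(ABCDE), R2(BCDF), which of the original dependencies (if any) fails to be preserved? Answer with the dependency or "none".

Check ACE → DF: no single fragment contains all of {ACDEF}, and the restricted closure of {ACE} across the fragments never reaches {DF}.
C → B is preserved.
D → A is preserved.
B → D is preserved.
BC → AD is preserved.

ACE -> DF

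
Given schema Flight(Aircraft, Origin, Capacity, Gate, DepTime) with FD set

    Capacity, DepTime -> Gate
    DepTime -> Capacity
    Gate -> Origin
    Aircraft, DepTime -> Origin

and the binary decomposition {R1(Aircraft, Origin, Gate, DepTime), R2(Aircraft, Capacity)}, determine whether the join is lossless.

Common attributes: R1 ∩ R2 = {Aircraft}.
No dependency enlarges {Aircraft}, so (Aircraft)⁺ = {Aircraft}.
The closure contains neither all of R1 = {Aircraft, Origin, Gate, DepTime} nor all of R2 = {Aircraft, Capacity}, so the common attributes are not a superkey of either fragment. The join is lossy.

No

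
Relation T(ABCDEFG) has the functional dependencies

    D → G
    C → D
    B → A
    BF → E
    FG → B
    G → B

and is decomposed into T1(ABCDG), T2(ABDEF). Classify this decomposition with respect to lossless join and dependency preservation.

lossy but dependency-preserving

Lossless test: (ABD)⁺ = {ABDG}, which is a superkey of neither fragment — lossy.
Dependency preservation: FG → B is not contained in any single fragment, but the restricted closure of its left-hand side across the fragments still reaches the right-hand side; the remaining FDs each lie inside some fragment. All dependencies are preserved.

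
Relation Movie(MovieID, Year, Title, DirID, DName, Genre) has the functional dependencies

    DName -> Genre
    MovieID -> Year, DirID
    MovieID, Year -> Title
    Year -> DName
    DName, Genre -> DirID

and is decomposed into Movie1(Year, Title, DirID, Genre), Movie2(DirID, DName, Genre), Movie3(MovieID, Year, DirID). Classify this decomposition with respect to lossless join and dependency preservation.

lossy and not dependency-preserving

Lossless test (chase): Rows 1 and 3 agree on Year; apply Year→DName and equate their DName entries. Rows 1 and 3 agree on DName; apply DName→Genre and equate their Genre entries. No row becomes fully distinguished — the join is lossy.
Dependency preservation: the restricted closure of {MovieID, Year} across the fragments never reaches {Title}, so MovieID, Year → Title cannot be enforced without a join — not preserved.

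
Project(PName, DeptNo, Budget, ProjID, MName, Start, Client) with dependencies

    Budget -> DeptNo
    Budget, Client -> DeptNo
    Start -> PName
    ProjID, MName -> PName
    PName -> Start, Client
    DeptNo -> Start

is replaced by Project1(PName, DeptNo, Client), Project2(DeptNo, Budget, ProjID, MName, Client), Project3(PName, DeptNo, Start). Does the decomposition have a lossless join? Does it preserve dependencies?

Lossless test (chase): Rows 1 and 3 agree on PName; apply PName→Start, Client and equate their Start, Client entries. Rows 1 and 2 agree on DeptNo; apply DeptNo→Start and equate their Start entries. Rows 1 and 2 agree on Start; apply Start→PName and equate their PName entries. Row 2 is now all distinguished symbols — the join is lossless.
Dependency preservation: the restricted closure of {ProjID, MName} across the fragments never reaches {PName}, so ProjID, MName → PName cannot be enforced without a join — not preserved.

lossless but not dependency-preserving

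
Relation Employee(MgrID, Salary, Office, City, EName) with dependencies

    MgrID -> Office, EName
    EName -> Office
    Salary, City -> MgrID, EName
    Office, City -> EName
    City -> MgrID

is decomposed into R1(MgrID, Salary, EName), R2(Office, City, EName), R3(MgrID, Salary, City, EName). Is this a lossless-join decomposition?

Yes

Chase test. Columns are MgrID, Salary, Office, City, EName; row i has aⱼ where attribute j ∈ Ri, else bᵢⱼ.
Initial tableau (one row per fragment):
  row 1: a1 a2 b13 b14 a5
  row 2: b21 b22 a3 a4 a5
  row 3: a1 a2 b33 a4 a5
Rows 1 and 3 agree on MgrID; apply MgrID→Office, EName and equate their Office, EName entries.
Rows 1 and 2 agree on EName; apply EName→Office and equate their Office entries.
Rows 2 and 3 agree on City; apply City→MgrID and equate their MgrID entries.
Row 3 is now all distinguished symbols — the join is lossless.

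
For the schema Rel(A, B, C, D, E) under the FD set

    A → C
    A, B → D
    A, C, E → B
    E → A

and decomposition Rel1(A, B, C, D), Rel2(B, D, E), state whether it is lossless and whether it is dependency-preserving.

Lossless test: (B, D)⁺ = {B, D}, which is a superkey of neither fragment — lossy.
Dependency preservation: the restricted closure of {E} across the fragments never reaches {A}, so E → A cannot be enforced without a join — not preserved.

lossy and not dependency-preserving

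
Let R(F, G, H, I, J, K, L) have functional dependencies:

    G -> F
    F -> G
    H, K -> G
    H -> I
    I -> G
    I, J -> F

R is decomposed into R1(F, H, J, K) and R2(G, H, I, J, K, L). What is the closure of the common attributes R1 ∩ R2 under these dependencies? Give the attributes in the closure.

R1 ∩ R2 = {H, J, K}.
H, K → G applies, adding G
H → I applies, adding I
I, J → F applies, adding F
Closure: {F, G, H, I, J, K}.

F, G, H, I, J, K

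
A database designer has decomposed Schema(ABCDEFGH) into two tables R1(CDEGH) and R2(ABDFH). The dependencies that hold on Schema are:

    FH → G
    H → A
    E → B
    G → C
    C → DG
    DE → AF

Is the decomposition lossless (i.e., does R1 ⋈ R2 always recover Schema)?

No

Common attributes: R1 ∩ R2 = {DH}.
Closure of {DH}: H → A applies, adding A. So (DH)⁺ = {ADH}.
The closure contains neither all of R1 = {CDEGH} nor all of R2 = {ABDFH}, so the common attributes are not a superkey of either fragment. The join is lossy.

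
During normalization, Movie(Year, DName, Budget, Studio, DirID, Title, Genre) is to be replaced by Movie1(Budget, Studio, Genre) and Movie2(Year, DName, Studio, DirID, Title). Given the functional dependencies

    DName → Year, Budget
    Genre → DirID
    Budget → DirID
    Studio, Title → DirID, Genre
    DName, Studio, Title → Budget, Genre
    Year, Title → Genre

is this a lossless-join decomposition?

Common attributes: Movie1 ∩ Movie2 = {Studio}.
No dependency enlarges {Studio}, so (Studio)⁺ = {Studio}.
The closure contains neither all of Movie1 = {Budget, Studio, Genre} nor all of Movie2 = {Year, DName, Studio, DirID, Title}, so the common attributes are not a superkey of either fragment. The join is lossy.

No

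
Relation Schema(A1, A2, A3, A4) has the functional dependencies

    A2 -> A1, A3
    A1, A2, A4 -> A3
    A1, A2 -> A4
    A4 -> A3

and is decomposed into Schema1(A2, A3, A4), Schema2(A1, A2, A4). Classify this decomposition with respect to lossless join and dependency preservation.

Lossless test: (A2, A4)⁺ = {A1, A2, A3, A4}, which contains all of one fragment — lossless.
Dependency preservation: A2 → A1, A3; A1, A2, A4 → A3 are not contained in any single fragment, but the restricted closure of each left-hand side across the fragments still reaches the right-hand side; the remaining FDs each lie inside some fragment. All dependencies are preserved.

lossless and dependency-preserving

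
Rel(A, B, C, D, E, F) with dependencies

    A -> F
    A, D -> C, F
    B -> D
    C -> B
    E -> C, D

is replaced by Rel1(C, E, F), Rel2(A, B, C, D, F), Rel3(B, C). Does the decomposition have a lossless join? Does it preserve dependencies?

lossy but dependency-preserving

Lossless test (chase): Rows 2 and 3 agree on B; apply B→D and equate their D entries. Rows 1 and 2 agree on C; apply C→B and equate their B entries. Rows 1 and 2 agree on B; apply B→D and equate their D entries. No row becomes fully distinguished — the join is lossy.
Dependency preservation: E → C, D is not contained in any single fragment, but the restricted closure of its left-hand side across the fragments still reaches the right-hand side; the remaining FDs each lie inside some fragment. All dependencies are preserved.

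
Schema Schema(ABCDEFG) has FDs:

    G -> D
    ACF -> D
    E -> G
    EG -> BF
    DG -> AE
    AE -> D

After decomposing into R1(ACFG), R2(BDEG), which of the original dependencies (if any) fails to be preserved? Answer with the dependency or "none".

ACF -> D

Check ACF → D: no single fragment contains all of {ACDF}, and the restricted closure of {ACF} across the fragments never reaches {D}.
G → D is preserved.
E → G is preserved.
EG → BF is preserved.
DG → AE is preserved.
AE → D is preserved.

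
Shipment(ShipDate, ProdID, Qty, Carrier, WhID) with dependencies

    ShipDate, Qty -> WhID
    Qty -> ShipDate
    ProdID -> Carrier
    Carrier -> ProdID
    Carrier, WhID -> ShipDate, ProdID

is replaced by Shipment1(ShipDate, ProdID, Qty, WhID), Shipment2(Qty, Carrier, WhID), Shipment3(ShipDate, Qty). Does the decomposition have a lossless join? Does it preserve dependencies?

lossy and not dependency-preserving

Lossless test (chase): Rows 1 and 3 agree on ShipDate, Qty; apply ShipDate, Qty→WhID and equate their WhID entries. Rows 1 and 2 agree on Qty; apply Qty→ShipDate and equate their ShipDate entries. No row becomes fully distinguished — the join is lossy.
Dependency preservation: the restricted closure of {ProdID} across the fragments never reaches {Carrier}, so ProdID → Carrier cannot be enforced without a join — not preserved.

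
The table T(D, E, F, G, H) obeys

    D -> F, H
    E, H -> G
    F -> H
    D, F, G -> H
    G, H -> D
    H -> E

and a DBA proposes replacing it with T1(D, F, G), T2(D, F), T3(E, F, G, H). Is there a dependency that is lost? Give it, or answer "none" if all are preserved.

none

D → F, H: restricted closure across fragments reaches F, H.
E, H → G lies within T3.
F → H lies within T3.
D, F, G → H: restricted closure across fragments reaches H.
G, H → D: restricted closure across fragments reaches D.
H → E lies within T3.
Every dependency is enforceable on the fragments, so the decomposition is dependency-preserving.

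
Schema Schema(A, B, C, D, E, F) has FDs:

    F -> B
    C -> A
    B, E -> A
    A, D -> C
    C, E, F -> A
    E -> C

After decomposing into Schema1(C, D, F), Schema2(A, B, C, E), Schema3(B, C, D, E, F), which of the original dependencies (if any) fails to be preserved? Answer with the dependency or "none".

A, D -> C

Check A, D → C: no single fragment contains all of {A, C, D}, and the restricted closure of {A, D} across the fragments never reaches {C}.
F → B is preserved.
C → A is preserved.
B, E → A is preserved.
C, E, F → A is preserved.
E → C is preserved.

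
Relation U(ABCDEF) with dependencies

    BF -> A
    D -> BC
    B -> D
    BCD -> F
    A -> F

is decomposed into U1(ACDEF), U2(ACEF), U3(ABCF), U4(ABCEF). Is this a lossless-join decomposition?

Chase test. Columns are ABCDEF; row i has aⱼ where attribute j ∈ Ui, else bᵢⱼ.
Initial tableau (one row per fragment):
  row 1: a1 b12 a3 a4 a5 a6
  row 2: a1 b22 a3 b24 a5 a6
  row 3: a1 a2 a3 b34 b35 a6
  row 4: a1 a2 a3 b44 a5 a6
Rows 3 and 4 agree on B; apply B→D and equate their D entries.
No row becomes fully distinguished — the join is lossy.

No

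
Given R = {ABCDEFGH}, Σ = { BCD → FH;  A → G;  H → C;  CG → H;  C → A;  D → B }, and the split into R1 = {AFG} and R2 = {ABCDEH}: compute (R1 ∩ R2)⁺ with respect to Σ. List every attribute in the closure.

R1 ∩ R2 = {A}.
A → G applies, adding G
Closure: {AG}.

AG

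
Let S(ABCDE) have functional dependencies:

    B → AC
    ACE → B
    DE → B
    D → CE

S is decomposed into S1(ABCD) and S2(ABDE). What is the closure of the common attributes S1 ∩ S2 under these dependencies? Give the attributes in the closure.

S1 ∩ S2 = {ABD}.
B → AC applies, adding C
D → CE applies, adding E
Closure: {ABCDE}.

ABCDE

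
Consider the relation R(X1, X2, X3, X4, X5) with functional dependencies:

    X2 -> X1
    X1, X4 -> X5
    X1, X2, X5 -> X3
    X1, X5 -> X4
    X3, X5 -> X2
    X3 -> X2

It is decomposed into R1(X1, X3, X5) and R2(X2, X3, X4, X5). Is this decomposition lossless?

Common attributes: R1 ∩ R2 = {X3, X5}.
Closure of {X3, X5}: X3, X5 → X2 applies, adding X2; X2 → X1 applies, adding X1; X1, X5 → X4 applies, adding X4. So (X3, X5)⁺ = {X1, X2, X3, X4, X5}.
This closure contains every attribute of R1, so R1 ∩ R2 → R1. The join is lossless.

Yes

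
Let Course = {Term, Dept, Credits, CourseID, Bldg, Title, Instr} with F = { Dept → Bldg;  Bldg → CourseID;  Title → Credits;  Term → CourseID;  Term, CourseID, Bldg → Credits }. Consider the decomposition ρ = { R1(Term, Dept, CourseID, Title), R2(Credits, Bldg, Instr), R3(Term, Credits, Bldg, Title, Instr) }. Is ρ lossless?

Chase test. Columns are Term, Dept, Credits, CourseID, Bldg, Title, Instr; row i has aⱼ where attribute j ∈ Ri, else bᵢⱼ.
Initial tableau (one row per fragment):
  row 1: a1 a2 b13 a4 b15 a6 b17
  row 2: b21 b22 a3 b24 a5 b26 a7
  row 3: a1 b32 a3 b34 a5 a6 a7
Rows 2 and 3 agree on Bldg; apply Bldg→CourseID and equate their CourseID entries.
Rows 1 and 3 agree on Title; apply Title→Credits and equate their Credits entries.
Rows 1 and 3 agree on Term; apply Term→CourseID and equate their CourseID entries.
No row becomes fully distinguished — the join is lossy.

No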